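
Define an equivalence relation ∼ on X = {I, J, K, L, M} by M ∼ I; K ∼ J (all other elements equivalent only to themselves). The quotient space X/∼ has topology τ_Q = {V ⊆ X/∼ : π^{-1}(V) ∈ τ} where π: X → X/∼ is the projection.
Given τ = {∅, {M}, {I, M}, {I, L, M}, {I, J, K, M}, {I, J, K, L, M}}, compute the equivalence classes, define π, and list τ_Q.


X/∼ = {[I=M], [J=K], [L]}; |τ_Q| = 5.

Equivalence classes: [I=M], [J=K], [L].
Quotient map π: X → X/∼ sends I ↦ [I=M], J ↦ [J=K], K ↦ [J=K], L ↦ [L], M ↦ [I=M].
For each subset V ⊆ X/∼, compute π^{-1}(V) ⊆ X and check whether π^{-1}(V) ∈ τ. V is open in τ_Q iff π^{-1}(V) ∈ τ.
  V = {}: π^{-1}(V) = ∅ ∈ τ ✓.
  V = {[I=M]}: π^{-1}(V) = {I, M} ∈ τ ✓.
  V = {[J=K]}: π^{-1}(V) = {J, K} ∉ τ ✗.
  V = {[I=M], [J=K]}: π^{-1}(V) = {I, J, K, M} ∈ τ ✓.
  V = {[L]}: π^{-1}(V) = {L} ∉ τ ✗.
  V = {[I=M], [L]}: π^{-1}(V) = {I, L, M} ∈ τ ✓.
  V = {[J=K], [L]}: π^{-1}(V) = {J, K, L} ∉ τ ✗.
  V = {[I=M], [J=K], [L]}: π^{-1}(V) = {I, J, K, L, M} ∈ τ ✓.
Open sets in the quotient: τ_Q = {{}, {[I=M]}, {[I=M], [J=K]}, {[I=M], [L]}, {[I=M], [J=K], [L]}} (5 elements).


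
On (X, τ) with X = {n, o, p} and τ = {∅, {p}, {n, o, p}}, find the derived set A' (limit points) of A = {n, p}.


A' = {n, o}

For each x ∈ X, list the open sets U ∈ τ with x ∈ U, then check whether U ∩ (A ∖ {x}) ≠ ∅ for every such U.
  x = n: opens ∋ x are {n, o, p}; each meets A ∖ {n}, so x IS a limit point.
  x = o: opens ∋ x are {n, o, p}; each meets A ∖ {o}, so x IS a limit point.
  x = p: open {p} ∋ x has {p} ∩ (A ∖ {p}) = ∅, so x is NOT a limit point.
Collecting: A' = {n, o}.


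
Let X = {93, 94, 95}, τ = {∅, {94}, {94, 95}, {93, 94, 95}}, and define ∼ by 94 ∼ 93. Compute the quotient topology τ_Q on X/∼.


X/∼ = {[93=94], [95]}; |τ_Q| = 2.

Equivalence classes: [93=94], [95].
Quotient map π: X → X/∼ sends 93 ↦ [93=94], 94 ↦ [93=94], 95 ↦ [95].
For each subset V ⊆ X/∼, compute π^{-1}(V) ⊆ X and check whether π^{-1}(V) ∈ τ. V is open in τ_Q iff π^{-1}(V) ∈ τ.
  V = {}: π^{-1}(V) = ∅ ∈ τ ✓.
  V = {[93=94]}: π^{-1}(V) = {93, 94} ∉ τ ✗.
  V = {[95]}: π^{-1}(V) = {95} ∉ τ ✗.
  V = {[93=94], [95]}: π^{-1}(V) = {93, 94, 95} ∈ τ ✓.
Open sets in the quotient: τ_Q = {{}, {[93=94], [95]}} (2 elements).


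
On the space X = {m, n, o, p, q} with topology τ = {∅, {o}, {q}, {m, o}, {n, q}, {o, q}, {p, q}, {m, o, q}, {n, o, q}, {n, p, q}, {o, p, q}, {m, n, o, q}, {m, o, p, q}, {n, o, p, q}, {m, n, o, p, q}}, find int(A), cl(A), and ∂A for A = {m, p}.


int(A) = ∅, cl(A) = {m, p}, ∂A = {m, p}.

Closed sets in (X, τ) are complements of opens:
  closed(X, τ) = {∅, {m}, {n}, {p}, {m, n}, {m, o}, {m, p}, {n, p}, {m, n, o}, {m, n, p}, {m, o, p}, {n, p, q}, {m, n, o, p}, {m, n, p, q}, {m, n, o, p, q}}.
int(A) = ⋃ {U ∈ τ : U ⊆ A}. Opens contained in A: ∅.
Taking the union of these: int(A) = ∅.
cl(A) = ⋂ {C closed : A ⊆ C}. Closed sets containing A: {m, p}, {m, n, p}, {m, o, p}, {m, n, o, p}, {m, n, p, q}, {m, n, o, p, q}.
Intersecting these: cl(A) = {m, p}.
∂A = cl(A) ∖ int(A) = {m, p} ∖ ∅ = {m, p}.


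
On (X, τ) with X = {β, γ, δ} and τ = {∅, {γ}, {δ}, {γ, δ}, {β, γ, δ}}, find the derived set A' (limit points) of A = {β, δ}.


A' = {β}

For each x ∈ X, list the open sets U ∈ τ with x ∈ U, then check whether U ∩ (A ∖ {x}) ≠ ∅ for every such U.
  x = β: opens ∋ x are {β, γ, δ}; each meets A ∖ {β}, so x IS a limit point.
  x = γ: open {γ} ∋ x has {γ} ∩ (A ∖ {γ}) = ∅, so x is NOT a limit point.
  x = δ: open {δ} ∋ x has {δ} ∩ (A ∖ {δ}) = ∅, so x is NOT a limit point.
Collecting: A' = {β}.


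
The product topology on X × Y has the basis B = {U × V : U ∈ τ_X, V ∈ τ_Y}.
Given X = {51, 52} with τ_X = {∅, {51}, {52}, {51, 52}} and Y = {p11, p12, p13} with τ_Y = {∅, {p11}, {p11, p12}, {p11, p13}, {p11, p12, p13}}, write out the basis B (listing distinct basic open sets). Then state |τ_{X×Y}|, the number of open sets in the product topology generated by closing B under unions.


Basis B = {∅ × ∅, {51} × {p11}, {52} × {p11}, {51} × {p11, p12}, {51} × {p11, p13}, {51, 52} × {p11}, {52} × {p11, p12}, {52} × {p11, p13}, {51} × {p11, p12, p13}, {52} × {p11, p12, p13}, {51, 52} × {p11, p12}, {51, 52} × {p11, p13}, {51, 52} × {p11, p12, p13}}; |τ_{X×Y}| = 25.

Enumerate products U × V with U ∈ τ_X, V ∈ τ_Y (deduplicated):
  ∅ × ∅ = {} (∅)
  {51} × {p11} = {(51,p11)}
  {52} × {p11} = {(52,p11)}
  {51} × {p11, p12} = {(51,p11), (51,p12)}
  {51} × {p11, p13} = {(51,p11), (51,p13)}
  {51, 52} × {p11} = {(51,p11), (52,p11)}
  {52} × {p11, p12} = {(52,p11), (52,p12)}
  {52} × {p11, p13} = {(52,p11), (52,p13)}
  {51} × {p11, p12, p13} = {(51,p11), (51,p12), (51,p13)}
  {52} × {p11, p12, p13} = {(52,p11), (52,p12), (52,p13)}
  {51, 52} × {p11, p12} = {(51,p11), (51,p12), (52,p11), (52,p12)}
  {51, 52} × {p11, p13} = {(51,p11), (51,p13), (52,p11), (52,p13)}
  {51, 52} × {p11, p12, p13} = {(51,p11), (51,p12), (51,p13), (52,p11), (52,p12), (52,p13)}
These 13 distinct sets form the basis B.
Close under arbitrary unions to get τ_{X×Y}; counting gives |τ_{X×Y}| = 25.


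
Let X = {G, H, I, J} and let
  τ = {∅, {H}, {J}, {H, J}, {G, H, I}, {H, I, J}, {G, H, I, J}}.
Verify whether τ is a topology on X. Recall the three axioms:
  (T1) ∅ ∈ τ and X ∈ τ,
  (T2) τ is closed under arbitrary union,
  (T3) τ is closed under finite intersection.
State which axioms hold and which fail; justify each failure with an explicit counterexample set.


τ is NOT a topology on X.

Axiom (T1): ∅ ∈ τ? Yes; X ∈ τ? Yes.
Axiom (T2/T3): check pairwise unions and intersections of members of τ.
Counterexample for (T3): {G, H, I} ∩ {H, I, J} = {H, I} ∉ τ. Therefore τ is NOT a topology.


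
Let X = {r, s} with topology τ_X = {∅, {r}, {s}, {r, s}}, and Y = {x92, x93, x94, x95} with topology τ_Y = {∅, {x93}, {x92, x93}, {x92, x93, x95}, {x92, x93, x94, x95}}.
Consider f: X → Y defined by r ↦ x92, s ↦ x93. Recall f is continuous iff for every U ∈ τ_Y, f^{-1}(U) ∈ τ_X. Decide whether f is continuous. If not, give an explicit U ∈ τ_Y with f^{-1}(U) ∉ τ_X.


f IS continuous.

Compute f^{-1}(U) for each U ∈ τ_Y:
  U = ∅: f^{-1}(U) = ∅ ∈ τ_X ✓.
  U = {x93}: f^{-1}(U) = {s} ∈ τ_X ✓.
  U = {x92, x93}: f^{-1}(U) = {r, s} ∈ τ_X ✓.
  U = {x92, x93, x95}: f^{-1}(U) = {r, s} ∈ τ_X ✓.
  U = {x92, x93, x94, x95}: f^{-1}(U) = {r, s} ∈ τ_X ✓.
Every preimage lies in τ_X, so f IS continuous.


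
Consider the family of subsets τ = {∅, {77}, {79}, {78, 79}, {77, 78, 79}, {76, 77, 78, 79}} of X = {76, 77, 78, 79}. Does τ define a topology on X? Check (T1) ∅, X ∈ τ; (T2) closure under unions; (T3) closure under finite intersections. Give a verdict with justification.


τ is NOT a topology on X.

Axiom (T1): ∅ ∈ τ? Yes; X ∈ τ? Yes.
Axiom (T2/T3): check pairwise unions and intersections of members of τ.
Counterexample for (T2): {77} ∪ {79} = {77, 79} ∉ τ. Therefore τ is NOT a topology.


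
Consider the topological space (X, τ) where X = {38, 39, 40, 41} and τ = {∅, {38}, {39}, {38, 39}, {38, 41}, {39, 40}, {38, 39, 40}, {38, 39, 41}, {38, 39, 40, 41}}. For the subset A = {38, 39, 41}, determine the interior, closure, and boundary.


int(A) = {38, 39, 41}, cl(A) = {38, 39, 40, 41}, ∂A = {40}.

Closed sets in (X, τ) are complements of opens:
  closed(X, τ) = {∅, {40}, {41}, {38, 41}, {39, 40}, {40, 41}, {38, 40, 41}, {39, 40, 41}, {38, 39, 40, 41}}.
int(A) = ⋃ {U ∈ τ : U ⊆ A}. Opens contained in A: ∅, {38}, {39}, {38, 39}, {38, 41}, {38, 39, 41}.
Taking the union of these: int(A) = {38, 39, 41}.
cl(A) = ⋂ {C closed : A ⊆ C}. Closed sets containing A: {38, 39, 40, 41}.
Intersecting these: cl(A) = {38, 39, 40, 41}.
∂A = cl(A) ∖ int(A) = {38, 39, 40, 41} ∖ {38, 39, 41} = {40}.


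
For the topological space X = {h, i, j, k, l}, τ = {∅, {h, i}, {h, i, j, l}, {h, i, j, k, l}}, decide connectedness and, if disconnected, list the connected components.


(X, τ) is connected.

Find clopen sets (U ∈ τ with X ∖ U ∈ τ):
  U = ∅, X ∖ U = {h, i, j, k, l} — both open, so U is clopen.
  U = {h, i, j, k, l}, X ∖ U = ∅ — both open, so U is clopen.
Only trivial clopens (∅ and X) exist, so (X, τ) is connected.
Compute connected components by grouping points that agree on all clopens:
  component: {h, i, j, k, l}


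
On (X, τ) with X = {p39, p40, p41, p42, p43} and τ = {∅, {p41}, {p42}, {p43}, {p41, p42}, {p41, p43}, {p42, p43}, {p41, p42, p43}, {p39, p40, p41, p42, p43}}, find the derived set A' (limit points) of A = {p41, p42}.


A' = {p39, p40}

For each x ∈ X, list the open sets U ∈ τ with x ∈ U, then check whether U ∩ (A ∖ {x}) ≠ ∅ for every such U.
  x = p39: opens ∋ x are {p39, p40, p41, p42, p43}; each meets A ∖ {p39}, so x IS a limit point.
  x = p40: opens ∋ x are {p39, p40, p41, p42, p43}; each meets A ∖ {p40}, so x IS a limit point.
  x = p41: open {p41} ∋ x has {p41} ∩ (A ∖ {p41}) = ∅, so x is NOT a limit point.
  x = p42: open {p42} ∋ x has {p42} ∩ (A ∖ {p42}) = ∅, so x is NOT a limit point.
  x = p43: open {p43} ∋ x has {p43} ∩ (A ∖ {p43}) = ∅, so x is NOT a limit point.
Collecting: A' = {p39, p40}.


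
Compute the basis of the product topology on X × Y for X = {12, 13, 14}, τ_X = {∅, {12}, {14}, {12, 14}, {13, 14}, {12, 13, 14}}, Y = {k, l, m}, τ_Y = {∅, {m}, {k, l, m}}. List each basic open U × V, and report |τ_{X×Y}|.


Basis B = {∅ × ∅, {12} × {m}, {14} × {m}, {12, 14} × {m}, {13, 14} × {m}, {12} × {k, l, m}, {12, 13, 14} × {m}, {14} × {k, l, m}, {12, 14} × {k, l, m}, {13, 14} × {k, l, m}, {12, 13, 14} × {k, l, m}}; |τ_{X×Y}| = 18.

Enumerate products U × V with U ∈ τ_X, V ∈ τ_Y (deduplicated):
  ∅ × ∅ = {} (∅)
  {12} × {m} = {(12,m)}
  {14} × {m} = {(14,m)}
  {12, 14} × {m} = {(12,m), (14,m)}
  {13, 14} × {m} = {(13,m), (14,m)}
  {12} × {k, l, m} = {(12,k), (12,l), (12,m)}
  {12, 13, 14} × {m} = {(12,m), (13,m), (14,m)}
  {14} × {k, l, m} = {(14,k), (14,l), (14,m)}
  {12, 14} × {k, l, m} = {(12,k), (12,l), (12,m), (14,k), (14,l), (14,m)}
  {13, 14} × {k, l, m} = {(13,k), (13,l), (13,m), (14,k), (14,l), (14,m)}
  {12, 13, 14} × {k, l, m} = {(12,k), (12,l), (12,m), (13,k), (13,l), (13,m), (14,k), (14,l), (14,m)}
These 11 distinct sets form the basis B.
Close under arbitrary unions to get τ_{X×Y}; counting gives |τ_{X×Y}| = 18.


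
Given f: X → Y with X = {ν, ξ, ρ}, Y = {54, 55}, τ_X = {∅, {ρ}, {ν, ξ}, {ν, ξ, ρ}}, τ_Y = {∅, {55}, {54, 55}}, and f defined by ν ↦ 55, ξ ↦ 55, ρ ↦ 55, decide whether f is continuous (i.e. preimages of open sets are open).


f IS continuous.

Compute f^{-1}(U) for each U ∈ τ_Y:
  U = ∅: f^{-1}(U) = ∅ ∈ τ_X ✓.
  U = {55}: f^{-1}(U) = {ν, ξ, ρ} ∈ τ_X ✓.
  U = {54, 55}: f^{-1}(U) = {ν, ξ, ρ} ∈ τ_X ✓.
Every preimage lies in τ_X, so f IS continuous.


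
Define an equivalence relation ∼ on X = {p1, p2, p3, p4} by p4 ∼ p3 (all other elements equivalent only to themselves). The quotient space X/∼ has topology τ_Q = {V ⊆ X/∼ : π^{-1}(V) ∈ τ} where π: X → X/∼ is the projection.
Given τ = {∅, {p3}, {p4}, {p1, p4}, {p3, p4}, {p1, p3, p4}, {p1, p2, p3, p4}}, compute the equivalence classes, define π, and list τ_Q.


X/∼ = {[p1], [p2], [p3=p4]}; |τ_Q| = 4.

Equivalence classes: [p1], [p2], [p3=p4].
Quotient map π: X → X/∼ sends p1 ↦ [p1], p2 ↦ [p2], p3 ↦ [p3=p4], p4 ↦ [p3=p4].
For each subset V ⊆ X/∼, compute π^{-1}(V) ⊆ X and check whether π^{-1}(V) ∈ τ. V is open in τ_Q iff π^{-1}(V) ∈ τ.
  V = {}: π^{-1}(V) = ∅ ∈ τ ✓.
  V = {[p1]}: π^{-1}(V) = {p1} ∉ τ ✗.
  V = {[p2]}: π^{-1}(V) = {p2} ∉ τ ✗.
  V = {[p1], [p2]}: π^{-1}(V) = {p1, p2} ∉ τ ✗.
  V = {[p3=p4]}: π^{-1}(V) = {p3, p4} ∈ τ ✓.
  V = {[p1], [p3=p4]}: π^{-1}(V) = {p1, p3, p4} ∈ τ ✓.
  V = {[p2], [p3=p4]}: π^{-1}(V) = {p2, p3, p4} ∉ τ ✗.
  V = {[p1], [p2], [p3=p4]}: π^{-1}(V) = {p1, p2, p3, p4} ∈ τ ✓.
Open sets in the quotient: τ_Q = {{}, {[p3=p4]}, {[p1], [p3=p4]}, {[p1], [p2], [p3=p4]}} (4 elements).


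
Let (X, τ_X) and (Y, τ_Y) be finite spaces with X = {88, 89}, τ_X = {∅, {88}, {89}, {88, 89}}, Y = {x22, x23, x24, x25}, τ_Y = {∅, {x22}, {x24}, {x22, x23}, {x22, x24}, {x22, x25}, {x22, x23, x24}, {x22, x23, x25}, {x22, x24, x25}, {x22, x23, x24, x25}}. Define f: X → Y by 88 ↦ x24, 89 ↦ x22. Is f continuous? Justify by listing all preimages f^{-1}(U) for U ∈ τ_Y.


f IS continuous.

Compute f^{-1}(U) for each U ∈ τ_Y:
  U = ∅: f^{-1}(U) = ∅ ∈ τ_X ✓.
  U = {x22}: f^{-1}(U) = {89} ∈ τ_X ✓.
  U = {x24}: f^{-1}(U) = {88} ∈ τ_X ✓.
  U = {x22, x23}: f^{-1}(U) = {89} ∈ τ_X ✓.
  U = {x22, x24}: f^{-1}(U) = {88, 89} ∈ τ_X ✓.
  U = {x22, x25}: f^{-1}(U) = {89} ∈ τ_X ✓.
  U = {x22, x23, x24}: f^{-1}(U) = {88, 89} ∈ τ_X ✓.
  U = {x22, x23, x25}: f^{-1}(U) = {89} ∈ τ_X ✓.
  U = {x22, x24, x25}: f^{-1}(U) = {88, 89} ∈ τ_X ✓.
  U = {x22, x23, x24, x25}: f^{-1}(U) = {88, 89} ∈ τ_X ✓.
Every preimage lies in τ_X, so f IS continuous.


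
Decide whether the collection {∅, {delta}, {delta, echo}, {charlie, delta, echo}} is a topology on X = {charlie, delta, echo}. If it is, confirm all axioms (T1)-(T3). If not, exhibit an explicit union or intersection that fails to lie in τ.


τ IS a topology on X.

Axiom (T1): ∅ ∈ τ? Yes; X ∈ τ? Yes.
Axiom (T2/T3): check pairwise unions and intersections of members of τ.
All pairwise intersections and unions checked — each lies in τ. Therefore τ satisfies (T1), (T2), (T3): it IS a topology on X.


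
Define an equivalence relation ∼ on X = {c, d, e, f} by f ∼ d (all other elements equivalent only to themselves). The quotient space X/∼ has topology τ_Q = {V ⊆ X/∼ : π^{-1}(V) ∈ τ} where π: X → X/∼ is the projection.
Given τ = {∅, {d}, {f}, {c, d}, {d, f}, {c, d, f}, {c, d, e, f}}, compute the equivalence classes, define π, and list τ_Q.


X/∼ = {[c], [d=f], [e]}; |τ_Q| = 4.

Equivalence classes: [c], [d=f], [e].
Quotient map π: X → X/∼ sends c ↦ [c], d ↦ [d=f], e ↦ [e], f ↦ [d=f].
For each subset V ⊆ X/∼, compute π^{-1}(V) ⊆ X and check whether π^{-1}(V) ∈ τ. V is open in τ_Q iff π^{-1}(V) ∈ τ.
  V = {}: π^{-1}(V) = ∅ ∈ τ ✓.
  V = {[c]}: π^{-1}(V) = {c} ∉ τ ✗.
  V = {[d=f]}: π^{-1}(V) = {d, f} ∈ τ ✓.
  V = {[c], [d=f]}: π^{-1}(V) = {c, d, f} ∈ τ ✓.
  V = {[e]}: π^{-1}(V) = {e} ∉ τ ✗.
  V = {[c], [e]}: π^{-1}(V) = {c, e} ∉ τ ✗.
  V = {[d=f], [e]}: π^{-1}(V) = {d, e, f} ∉ τ ✗.
  V = {[c], [d=f], [e]}: π^{-1}(V) = {c, d, e, f} ∈ τ ✓.
Open sets in the quotient: τ_Q = {{}, {[d=f]}, {[c], [d=f]}, {[c], [d=f], [e]}} (4 elements).


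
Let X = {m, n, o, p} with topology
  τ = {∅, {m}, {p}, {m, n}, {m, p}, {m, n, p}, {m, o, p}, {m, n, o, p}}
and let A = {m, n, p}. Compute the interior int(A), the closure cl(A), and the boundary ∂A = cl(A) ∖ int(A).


int(A) = {m, n, p}, cl(A) = {m, n, o, p}, ∂A = {o}.

Closed sets in (X, τ) are complements of opens:
  closed(X, τ) = {∅, {n}, {o}, {n, o}, {o, p}, {m, n, o}, {n, o, p}, {m, n, o, p}}.
int(A) = ⋃ {U ∈ τ : U ⊆ A}. Opens contained in A: ∅, {m}, {p}, {m, n}, {m, p}, {m, n, p}.
Taking the union of these: int(A) = {m, n, p}.
cl(A) = ⋂ {C closed : A ⊆ C}. Closed sets containing A: {m, n, o, p}.
Intersecting these: cl(A) = {m, n, o, p}.
∂A = cl(A) ∖ int(A) = {m, n, o, p} ∖ {m, n, p} = {o}.


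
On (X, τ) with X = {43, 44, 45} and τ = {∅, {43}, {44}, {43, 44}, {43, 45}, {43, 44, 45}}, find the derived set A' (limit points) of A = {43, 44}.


A' = {45}

For each x ∈ X, list the open sets U ∈ τ with x ∈ U, then check whether U ∩ (A ∖ {x}) ≠ ∅ for every such U.
  x = 43: open {43} ∋ x has {43} ∩ (A ∖ {43}) = ∅, so x is NOT a limit point.
  x = 44: open {44} ∋ x has {44} ∩ (A ∖ {44}) = ∅, so x is NOT a limit point.
  x = 45: opens ∋ x are {43, 45}, {43, 44, 45}; each meets A ∖ {45}, so x IS a limit point.
Collecting: A' = {45}.


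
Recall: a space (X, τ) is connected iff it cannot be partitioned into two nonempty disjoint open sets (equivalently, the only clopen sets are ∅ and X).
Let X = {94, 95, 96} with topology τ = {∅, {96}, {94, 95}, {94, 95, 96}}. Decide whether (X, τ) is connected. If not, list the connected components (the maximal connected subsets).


(X, τ) is disconnected; components = [{96}, {94, 95}].

Find clopen sets (U ∈ τ with X ∖ U ∈ τ):
  U = ∅, X ∖ U = {94, 95, 96} — both open, so U is clopen.
  U = {96}, X ∖ U = {94, 95} — both open, so U is clopen.
  U = {94, 95}, X ∖ U = {96} — both open, so U is clopen.
  U = {94, 95, 96}, X ∖ U = ∅ — both open, so U is clopen.
Nontrivial clopen(s) exist: e.g. {96}. So (X, τ) is disconnected.
Compute connected components by grouping points that agree on all clopens:
  component: {96}
  component: {94, 95}


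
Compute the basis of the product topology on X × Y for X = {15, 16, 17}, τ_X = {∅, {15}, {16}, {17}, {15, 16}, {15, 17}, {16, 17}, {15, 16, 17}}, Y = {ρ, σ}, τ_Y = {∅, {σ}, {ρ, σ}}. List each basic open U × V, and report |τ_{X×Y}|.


Basis B = {∅ × ∅, {15} × {σ}, {16} × {σ}, {17} × {σ}, {15} × {ρ, σ}, {15, 16} × {σ}, {15, 17} × {σ}, {16} × {ρ, σ}, {16, 17} × {σ}, {17} × {ρ, σ}, {15, 16, 17} × {σ}, {15, 16} × {ρ, σ}, {15, 17} × {ρ, σ}, {16, 17} × {ρ, σ}, {15, 16, 17} × {ρ, σ}}; |τ_{X×Y}| = 27.

Enumerate products U × V with U ∈ τ_X, V ∈ τ_Y (deduplicated):
  ∅ × ∅ = {} (∅)
  {15} × {σ} = {(15,σ)}
  {16} × {σ} = {(16,σ)}
  {17} × {σ} = {(17,σ)}
  {15} × {ρ, σ} = {(15,ρ), (15,σ)}
  {15, 16} × {σ} = {(15,σ), (16,σ)}
  {15, 17} × {σ} = {(15,σ), (17,σ)}
  {16} × {ρ, σ} = {(16,ρ), (16,σ)}
  {16, 17} × {σ} = {(16,σ), (17,σ)}
  {17} × {ρ, σ} = {(17,ρ), (17,σ)}
  {15, 16, 17} × {σ} = {(15,σ), (16,σ), (17,σ)}
  {15, 16} × {ρ, σ} = {(15,ρ), (15,σ), (16,ρ), (16,σ)}
  {15, 17} × {ρ, σ} = {(15,ρ), (15,σ), (17,ρ), (17,σ)}
  {16, 17} × {ρ, σ} = {(16,ρ), (16,σ), (17,ρ), (17,σ)}
  {15, 16, 17} × {ρ, σ} = {(15,ρ), (15,σ), (16,ρ), (16,σ), (17,ρ), (17,σ)}
These 15 distinct sets form the basis B.
Close under arbitrary unions to get τ_{X×Y}; counting gives |τ_{X×Y}| = 27.


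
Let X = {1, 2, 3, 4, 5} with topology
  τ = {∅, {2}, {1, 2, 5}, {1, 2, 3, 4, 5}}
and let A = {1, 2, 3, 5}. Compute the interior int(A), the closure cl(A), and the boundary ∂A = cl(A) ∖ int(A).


int(A) = {1, 2, 5}, cl(A) = {1, 2, 3, 4, 5}, ∂A = {3, 4}.

Closed sets in (X, τ) are complements of opens:
  closed(X, τ) = {∅, {3, 4}, {1, 3, 4, 5}, {1, 2, 3, 4, 5}}.
int(A) = ⋃ {U ∈ τ : U ⊆ A}. Opens contained in A: ∅, {2}, {1, 2, 5}.
Taking the union of these: int(A) = {1, 2, 5}.
cl(A) = ⋂ {C closed : A ⊆ C}. Closed sets containing A: {1, 2, 3, 4, 5}.
Intersecting these: cl(A) = {1, 2, 3, 4, 5}.
∂A = cl(A) ∖ int(A) = {1, 2, 3, 4, 5} ∖ {1, 2, 5} = {3, 4}.


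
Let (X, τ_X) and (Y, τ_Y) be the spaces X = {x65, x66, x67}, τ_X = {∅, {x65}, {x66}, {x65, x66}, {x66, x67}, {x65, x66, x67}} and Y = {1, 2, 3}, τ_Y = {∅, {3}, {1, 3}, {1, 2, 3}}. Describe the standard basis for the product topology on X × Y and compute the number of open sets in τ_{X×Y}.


Basis B = {∅ × ∅, {x65} × {3}, {x66} × {3}, {x65} × {1, 3}, {x65, x66} × {3}, {x66} × {1, 3}, {x66, x67} × {3}, {x65} × {1, 2, 3}, {x65, x66, x67} × {3}, {x66} × {1, 2, 3}, {x65, x66} × {1, 3}, {x66, x67} × {1, 3}, {x65, x66} × {1, 2, 3}, {x65, x66, x67} × {1, 3}, {x66, x67} × {1, 2, 3}, {x65, x66, x67} × {1, 2, 3}}; |τ_{X×Y}| = 40.

Enumerate products U × V with U ∈ τ_X, V ∈ τ_Y (deduplicated):
  ∅ × ∅ = {} (∅)
  {x65} × {3} = {(x65,3)}
  {x66} × {3} = {(x66,3)}
  {x65} × {1, 3} = {(x65,1), (x65,3)}
  {x65, x66} × {3} = {(x65,3), (x66,3)}
  {x66} × {1, 3} = {(x66,1), (x66,3)}
  {x66, x67} × {3} = {(x66,3), (x67,3)}
  {x65} × {1, 2, 3} = {(x65,1), (x65,2), (x65,3)}
  {x65, x66, x67} × {3} = {(x65,3), (x66,3), (x67,3)}
  {x66} × {1, 2, 3} = {(x66,1), (x66,2), (x66,3)}
  {x65, x66} × {1, 3} = {(x65,1), (x65,3), (x66,1), (x66,3)}
  {x66, x67} × {1, 3} = {(x66,1), (x66,3), (x67,1), (x67,3)}
  {x65, x66} × {1, 2, 3} = {(x65,1), (x65,2), (x65,3), (x66,1), (x66,2), (x66,3)}
  {x65, x66, x67} × {1, 3} = {(x65,1), (x65,3), (x66,1), (x66,3), (x67,1), (x67,3)}
  {x66, x67} × {1, 2, 3} = {(x66,1), (x66,2), (x66,3), (x67,1), (x67,2), (x67,3)}
  {x65, x66, x67} × {1, 2, 3} = {(x65,1), (x65,2), (x65,3), (x66,1), (x66,2), (x66,3), (x67,1), (x67,2), (x67,3)}
These 16 distinct sets form the basis B.
Close under arbitrary unions to get τ_{X×Y}; counting gives |τ_{X×Y}| = 40.


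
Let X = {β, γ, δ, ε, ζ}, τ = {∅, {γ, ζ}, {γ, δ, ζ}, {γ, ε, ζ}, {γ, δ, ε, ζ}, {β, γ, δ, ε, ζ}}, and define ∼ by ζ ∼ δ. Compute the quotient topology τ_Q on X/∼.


X/∼ = {[β], [γ], [δ=ζ], [ε]}; |τ_Q| = 4.

Equivalence classes: [β], [γ], [δ=ζ], [ε].
Quotient map π: X → X/∼ sends β ↦ [β], γ ↦ [γ], δ ↦ [δ=ζ], ε ↦ [ε], ζ ↦ [δ=ζ].
For each subset V ⊆ X/∼, compute π^{-1}(V) ⊆ X and check whether π^{-1}(V) ∈ τ. V is open in τ_Q iff π^{-1}(V) ∈ τ.
  V = {}: π^{-1}(V) = ∅ ∈ τ ✓.
  V = {[β]}: π^{-1}(V) = {β} ∉ τ ✗.
  V = {[γ]}: π^{-1}(V) = {γ} ∉ τ ✗.
  V = {[β], [γ]}: π^{-1}(V) = {β, γ} ∉ τ ✗.
  V = {[δ=ζ]}: π^{-1}(V) = {δ, ζ} ∉ τ ✗.
  V = {[β], [δ=ζ]}: π^{-1}(V) = {β, δ, ζ} ∉ τ ✗.
  V = {[γ], [δ=ζ]}: π^{-1}(V) = {γ, δ, ζ} ∈ τ ✓.
  V = {[β], [γ], [δ=ζ]}: π^{-1}(V) = {β, γ, δ, ζ} ∉ τ ✗.
  V = {[ε]}: π^{-1}(V) = {ε} ∉ τ ✗.
  V = {[β], [ε]}: π^{-1}(V) = {β, ε} ∉ τ ✗.
  V = {[γ], [ε]}: π^{-1}(V) = {γ, ε} ∉ τ ✗.
  V = {[β], [γ], [ε]}: π^{-1}(V) = {β, γ, ε} ∉ τ ✗.
  V = {[δ=ζ], [ε]}: π^{-1}(V) = {δ, ε, ζ} ∉ τ ✗.
  V = {[β], [δ=ζ], [ε]}: π^{-1}(V) = {β, δ, ε, ζ} ∉ τ ✗.
  V = {[γ], [δ=ζ], [ε]}: π^{-1}(V) = {γ, δ, ε, ζ} ∈ τ ✓.
  V = {[β], [γ], [δ=ζ], [ε]}: π^{-1}(V) = {β, γ, δ, ε, ζ} ∈ τ ✓.
Open sets in the quotient: τ_Q = {{}, {[γ], [δ=ζ]}, {[γ], [δ=ζ], [ε]}, {[β], [γ], [δ=ζ], [ε]}} (4 elements).


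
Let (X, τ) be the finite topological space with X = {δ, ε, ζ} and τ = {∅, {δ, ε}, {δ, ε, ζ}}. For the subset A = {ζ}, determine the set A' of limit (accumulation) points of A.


A' = ∅

For each x ∈ X, list the open sets U ∈ τ with x ∈ U, then check whether U ∩ (A ∖ {x}) ≠ ∅ for every such U.
  x = δ: open {δ, ε} ∋ x has {δ, ε} ∩ (A ∖ {δ}) = ∅, so x is NOT a limit point.
  x = ε: open {δ, ε} ∋ x has {δ, ε} ∩ (A ∖ {ε}) = ∅, so x is NOT a limit point.
  x = ζ: open {δ, ε, ζ} ∋ x has {δ, ε, ζ} ∩ (A ∖ {ζ}) = ∅, so x is NOT a limit point.
Collecting: A' = ∅.


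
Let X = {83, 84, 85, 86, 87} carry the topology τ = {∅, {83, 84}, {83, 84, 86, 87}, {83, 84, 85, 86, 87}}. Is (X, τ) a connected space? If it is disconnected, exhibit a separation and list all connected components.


(X, τ) is connected.

Find clopen sets (U ∈ τ with X ∖ U ∈ τ):
  U = ∅, X ∖ U = {83, 84, 85, 86, 87} — both open, so U is clopen.
  U = {83, 84, 85, 86, 87}, X ∖ U = ∅ — both open, so U is clopen.
Only trivial clopens (∅ and X) exist, so (X, τ) is connected.
Compute connected components by grouping points that agree on all clopens:
  component: {83, 84, 85, 86, 87}


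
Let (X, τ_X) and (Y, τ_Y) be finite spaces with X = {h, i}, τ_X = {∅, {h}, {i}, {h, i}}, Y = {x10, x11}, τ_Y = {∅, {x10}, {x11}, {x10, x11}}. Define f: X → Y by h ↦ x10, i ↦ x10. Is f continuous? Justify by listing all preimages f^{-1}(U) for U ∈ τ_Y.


f IS continuous.

Compute f^{-1}(U) for each U ∈ τ_Y:
  U = ∅: f^{-1}(U) = ∅ ∈ τ_X ✓.
  U = {x10}: f^{-1}(U) = {h, i} ∈ τ_X ✓.
  U = {x11}: f^{-1}(U) = ∅ ∈ τ_X ✓.
  U = {x10, x11}: f^{-1}(U) = {h, i} ∈ τ_X ✓.
Every preimage lies in τ_X, so f IS continuous.


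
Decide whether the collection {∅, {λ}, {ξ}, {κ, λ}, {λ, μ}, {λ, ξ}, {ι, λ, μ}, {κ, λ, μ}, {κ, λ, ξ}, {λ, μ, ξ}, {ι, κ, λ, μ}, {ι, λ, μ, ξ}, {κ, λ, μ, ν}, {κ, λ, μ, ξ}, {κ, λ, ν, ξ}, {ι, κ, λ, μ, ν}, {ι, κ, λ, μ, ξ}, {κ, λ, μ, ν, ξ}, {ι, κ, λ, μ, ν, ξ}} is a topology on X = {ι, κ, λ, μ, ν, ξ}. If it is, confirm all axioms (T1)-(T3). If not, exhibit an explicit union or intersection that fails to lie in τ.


τ is NOT a topology on X.

Axiom (T1): ∅ ∈ τ? Yes; X ∈ τ? Yes.
Axiom (T2/T3): check pairwise unions and intersections of members of τ.
Counterexample for (T3): {κ, λ, μ, ν} ∩ {κ, λ, ν, ξ} = {κ, λ, ν} ∉ τ. Therefore τ is NOT a topology.


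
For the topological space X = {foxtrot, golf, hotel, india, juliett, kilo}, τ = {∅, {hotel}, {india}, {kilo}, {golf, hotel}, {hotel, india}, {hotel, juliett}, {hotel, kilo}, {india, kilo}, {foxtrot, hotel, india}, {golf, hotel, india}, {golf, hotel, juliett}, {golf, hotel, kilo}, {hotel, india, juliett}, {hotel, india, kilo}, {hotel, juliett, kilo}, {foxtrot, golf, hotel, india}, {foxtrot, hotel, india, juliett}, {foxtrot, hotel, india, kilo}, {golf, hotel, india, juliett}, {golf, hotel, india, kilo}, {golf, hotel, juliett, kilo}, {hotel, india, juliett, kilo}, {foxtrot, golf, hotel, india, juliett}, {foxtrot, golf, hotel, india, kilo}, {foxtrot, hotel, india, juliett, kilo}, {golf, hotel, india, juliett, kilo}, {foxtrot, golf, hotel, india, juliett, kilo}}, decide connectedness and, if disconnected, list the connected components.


(X, τ) is disconnected; components = [{kilo}, {foxtrot, golf, hotel, india, juliett}].

Find clopen sets (U ∈ τ with X ∖ U ∈ τ):
  U = ∅, X ∖ U = {foxtrot, golf, hotel, india, juliett, kilo} — both open, so U is clopen.
  U = {kilo}, X ∖ U = {foxtrot, golf, hotel, india, juliett} — both open, so U is clopen.
  U = {foxtrot, golf, hotel, india, juliett}, X ∖ U = {kilo} — both open, so U is clopen.
  U = {foxtrot, golf, hotel, india, juliett, kilo}, X ∖ U = ∅ — both open, so U is clopen.
Nontrivial clopen(s) exist: e.g. {kilo}. So (X, τ) is disconnected.
Compute connected components by grouping points that agree on all clopens:
  component: {kilo}
  component: {foxtrot, golf, hotel, india, juliett}


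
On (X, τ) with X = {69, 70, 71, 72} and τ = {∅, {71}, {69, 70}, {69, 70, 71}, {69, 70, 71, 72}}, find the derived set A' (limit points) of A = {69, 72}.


A' = {70, 72}

For each x ∈ X, list the open sets U ∈ τ with x ∈ U, then check whether U ∩ (A ∖ {x}) ≠ ∅ for every such U.
  x = 69: open {69, 70} ∋ x has {69, 70} ∩ (A ∖ {69}) = ∅, so x is NOT a limit point.
  x = 70: opens ∋ x are {69, 70}, {69, 70, 71}, {69, 70, 71, 72}; each meets A ∖ {70}, so x IS a limit point.
  x = 71: open {71} ∋ x has {71} ∩ (A ∖ {71}) = ∅, so x is NOT a limit point.
  x = 72: opens ∋ x are {69, 70, 71, 72}; each meets A ∖ {72}, so x IS a limit point.
Collecting: A' = {70, 72}.


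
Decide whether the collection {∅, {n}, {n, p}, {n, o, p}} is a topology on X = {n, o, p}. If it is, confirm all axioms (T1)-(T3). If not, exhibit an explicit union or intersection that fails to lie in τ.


τ IS a topology on X.

Axiom (T1): ∅ ∈ τ? Yes; X ∈ τ? Yes.
Axiom (T2/T3): check pairwise unions and intersections of members of τ.
All pairwise intersections and unions checked — each lies in τ. Therefore τ satisfies (T1), (T2), (T3): it IS a topology on X.


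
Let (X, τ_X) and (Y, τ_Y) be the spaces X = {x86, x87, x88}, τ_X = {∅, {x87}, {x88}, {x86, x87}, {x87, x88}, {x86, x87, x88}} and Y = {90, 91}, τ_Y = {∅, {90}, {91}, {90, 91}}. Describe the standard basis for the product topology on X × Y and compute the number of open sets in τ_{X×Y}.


Basis B = {∅ × ∅, {x87} × {90}, {x87} × {91}, {x88} × {90}, {x88} × {91}, {x86, x87} × {90}, {x86, x87} × {91}, {x87} × {90, 91}, {x87, x88} × {90}, {x87, x88} × {91}, {x88} × {90, 91}, {x86, x87, x88} × {90}, {x86, x87, x88} × {91}, {x86, x87} × {90, 91}, {x87, x88} × {90, 91}, {x86, x87, x88} × {90, 91}}; |τ_{X×Y}| = 36.

Enumerate products U × V with U ∈ τ_X, V ∈ τ_Y (deduplicated):
  ∅ × ∅ = {} (∅)
  {x87} × {90} = {(x87,90)}
  {x87} × {91} = {(x87,91)}
  {x88} × {90} = {(x88,90)}
  {x88} × {91} = {(x88,91)}
  {x86, x87} × {90} = {(x86,90), (x87,90)}
  {x86, x87} × {91} = {(x86,91), (x87,91)}
  {x87} × {90, 91} = {(x87,90), (x87,91)}
  {x87, x88} × {90} = {(x87,90), (x88,90)}
  {x87, x88} × {91} = {(x87,91), (x88,91)}
  {x88} × {90, 91} = {(x88,90), (x88,91)}
  {x86, x87, x88} × {90} = {(x86,90), (x87,90), (x88,90)}
  {x86, x87, x88} × {91} = {(x86,91), (x87,91), (x88,91)}
  {x86, x87} × {90, 91} = {(x86,90), (x86,91), (x87,90), (x87,91)}
  {x87, x88} × {90, 91} = {(x87,90), (x87,91), (x88,90), (x88,91)}
  {x86, x87, x88} × {90, 91} = {(x86,90), (x86,91), (x87,90), (x87,91), (x88,90), (x88,91)}
These 16 distinct sets form the basis B.
Close under arbitrary unions to get τ_{X×Y}; counting gives |τ_{X×Y}| = 36.


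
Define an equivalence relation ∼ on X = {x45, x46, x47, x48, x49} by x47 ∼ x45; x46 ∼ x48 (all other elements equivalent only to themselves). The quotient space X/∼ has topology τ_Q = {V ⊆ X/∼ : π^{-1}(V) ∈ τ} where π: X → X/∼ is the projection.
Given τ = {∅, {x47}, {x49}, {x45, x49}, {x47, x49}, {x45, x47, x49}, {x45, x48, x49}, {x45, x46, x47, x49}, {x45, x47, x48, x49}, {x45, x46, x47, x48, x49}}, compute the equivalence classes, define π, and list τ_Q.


X/∼ = {[x45=x47], [x46=x48], [x49]}; |τ_Q| = 4.

Equivalence classes: [x45=x47], [x46=x48], [x49].
Quotient map π: X → X/∼ sends x45 ↦ [x45=x47], x46 ↦ [x46=x48], x47 ↦ [x45=x47], x48 ↦ [x46=x48], x49 ↦ [x49].
For each subset V ⊆ X/∼, compute π^{-1}(V) ⊆ X and check whether π^{-1}(V) ∈ τ. V is open in τ_Q iff π^{-1}(V) ∈ τ.
  V = {}: π^{-1}(V) = ∅ ∈ τ ✓.
  V = {[x45=x47]}: π^{-1}(V) = {x45, x47} ∉ τ ✗.
  V = {[x46=x48]}: π^{-1}(V) = {x46, x48} ∉ τ ✗.
  V = {[x45=x47], [x46=x48]}: π^{-1}(V) = {x45, x46, x47, x48} ∉ τ ✗.
  V = {[x49]}: π^{-1}(V) = {x49} ∈ τ ✓.
  V = {[x45=x47], [x49]}: π^{-1}(V) = {x45, x47, x49} ∈ τ ✓.
  V = {[x46=x48], [x49]}: π^{-1}(V) = {x46, x48, x49} ∉ τ ✗.
  V = {[x45=x47], [x46=x48], [x49]}: π^{-1}(V) = {x45, x46, x47, x48, x49} ∈ τ ✓.
Open sets in the quotient: τ_Q = {{}, {[x49]}, {[x45=x47], [x49]}, {[x45=x47], [x46=x48], [x49]}} (4 elements).


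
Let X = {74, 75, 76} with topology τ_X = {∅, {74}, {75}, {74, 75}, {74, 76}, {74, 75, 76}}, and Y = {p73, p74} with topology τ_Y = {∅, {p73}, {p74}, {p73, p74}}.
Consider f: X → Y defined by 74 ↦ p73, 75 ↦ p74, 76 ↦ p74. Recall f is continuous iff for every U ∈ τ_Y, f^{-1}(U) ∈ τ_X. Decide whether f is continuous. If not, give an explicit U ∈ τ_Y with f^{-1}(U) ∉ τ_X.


f is NOT continuous.

Compute f^{-1}(U) for each U ∈ τ_Y:
  U = ∅: f^{-1}(U) = ∅ ∈ τ_X ✓.
  U = {p73}: f^{-1}(U) = {74} ∈ τ_X ✓.
  U = {p74}: f^{-1}(U) = {75, 76} ∉ τ_X ✗.
  U = {p73, p74}: f^{-1}(U) = {74, 75, 76} ∈ τ_X ✓.
Found U = {p74} with f^{-1}(U) = {75, 76} not in τ_X. Therefore f is NOT continuous.


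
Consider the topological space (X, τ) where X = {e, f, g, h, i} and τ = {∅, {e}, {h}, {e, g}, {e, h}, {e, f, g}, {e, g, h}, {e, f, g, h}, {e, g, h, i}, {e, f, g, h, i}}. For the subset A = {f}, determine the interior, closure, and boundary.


int(A) = ∅, cl(A) = {f}, ∂A = {f}.

Closed sets in (X, τ) are complements of opens:
  closed(X, τ) = {∅, {f}, {i}, {f, i}, {h, i}, {f, g, i}, {f, h, i}, {e, f, g, i}, {f, g, h, i}, {e, f, g, h, i}}.
int(A) = ⋃ {U ∈ τ : U ⊆ A}. Opens contained in A: ∅.
Taking the union of these: int(A) = ∅.
cl(A) = ⋂ {C closed : A ⊆ C}. Closed sets containing A: {f}, {f, i}, {f, g, i}, {f, h, i}, {e, f, g, i}, {f, g, h, i}, {e, f, g, h, i}.
Intersecting these: cl(A) = {f}.
∂A = cl(A) ∖ int(A) = {f} ∖ ∅ = {f}.


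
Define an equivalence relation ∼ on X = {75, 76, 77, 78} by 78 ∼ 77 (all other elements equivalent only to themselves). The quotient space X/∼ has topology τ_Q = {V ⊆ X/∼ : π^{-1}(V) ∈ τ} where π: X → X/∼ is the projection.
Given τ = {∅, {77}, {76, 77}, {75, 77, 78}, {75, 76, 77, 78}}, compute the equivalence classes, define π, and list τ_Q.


X/∼ = {[75], [76], [77=78]}; |τ_Q| = 3.

Equivalence classes: [75], [76], [77=78].
Quotient map π: X → X/∼ sends 75 ↦ [75], 76 ↦ [76], 77 ↦ [77=78], 78 ↦ [77=78].
For each subset V ⊆ X/∼, compute π^{-1}(V) ⊆ X and check whether π^{-1}(V) ∈ τ. V is open in τ_Q iff π^{-1}(V) ∈ τ.
  V = {}: π^{-1}(V) = ∅ ∈ τ ✓.
  V = {[75]}: π^{-1}(V) = {75} ∉ τ ✗.
  V = {[76]}: π^{-1}(V) = {76} ∉ τ ✗.
  V = {[75], [76]}: π^{-1}(V) = {75, 76} ∉ τ ✗.
  V = {[77=78]}: π^{-1}(V) = {77, 78} ∉ τ ✗.
  V = {[75], [77=78]}: π^{-1}(V) = {75, 77, 78} ∈ τ ✓.
  V = {[76], [77=78]}: π^{-1}(V) = {76, 77, 78} ∉ τ ✗.
  V = {[75], [76], [77=78]}: π^{-1}(V) = {75, 76, 77, 78} ∈ τ ✓.
Open sets in the quotient: τ_Q = {{}, {[75], [77=78]}, {[75], [76], [77=78]}} (3 elements).


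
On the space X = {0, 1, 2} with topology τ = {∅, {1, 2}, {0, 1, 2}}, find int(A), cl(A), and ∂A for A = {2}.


int(A) = ∅, cl(A) = {0, 1, 2}, ∂A = {0, 1, 2}.

Closed sets in (X, τ) are complements of opens:
  closed(X, τ) = {∅, {0}, {0, 1, 2}}.
int(A) = ⋃ {U ∈ τ : U ⊆ A}. Opens contained in A: ∅.
Taking the union of these: int(A) = ∅.
cl(A) = ⋂ {C closed : A ⊆ C}. Closed sets containing A: {0, 1, 2}.
Intersecting these: cl(A) = {0, 1, 2}.
∂A = cl(A) ∖ int(A) = {0, 1, 2} ∖ ∅ = {0, 1, 2}.


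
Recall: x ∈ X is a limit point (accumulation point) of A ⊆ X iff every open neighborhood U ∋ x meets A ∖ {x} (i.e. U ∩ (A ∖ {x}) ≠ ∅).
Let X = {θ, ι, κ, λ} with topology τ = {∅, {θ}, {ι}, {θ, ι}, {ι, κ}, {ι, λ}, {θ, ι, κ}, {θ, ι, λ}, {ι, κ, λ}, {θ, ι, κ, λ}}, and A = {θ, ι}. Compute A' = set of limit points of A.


A' = {κ, λ}

For each x ∈ X, list the open sets U ∈ τ with x ∈ U, then check whether U ∩ (A ∖ {x}) ≠ ∅ for every such U.
  x = θ: open {θ} ∋ x has {θ} ∩ (A ∖ {θ}) = ∅, so x is NOT a limit point.
  x = ι: open {ι} ∋ x has {ι} ∩ (A ∖ {ι}) = ∅, so x is NOT a limit point.
  x = κ: opens ∋ x are {ι, κ}, {θ, ι, κ}, {ι, κ, λ}, {θ, ι, κ, λ}; each meets A ∖ {κ}, so x IS a limit point.
  x = λ: opens ∋ x are {ι, λ}, {θ, ι, λ}, {ι, κ, λ}, {θ, ι, κ, λ}; each meets A ∖ {λ}, so x IS a limit point.
Collecting: A' = {κ, λ}.


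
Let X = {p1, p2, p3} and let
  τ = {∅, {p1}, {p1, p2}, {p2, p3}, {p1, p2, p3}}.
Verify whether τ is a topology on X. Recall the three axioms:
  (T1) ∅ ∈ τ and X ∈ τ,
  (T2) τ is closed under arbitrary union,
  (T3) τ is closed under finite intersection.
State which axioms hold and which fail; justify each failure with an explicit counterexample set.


τ is NOT a topology on X.

Axiom (T1): ∅ ∈ τ? Yes; X ∈ τ? Yes.
Axiom (T2/T3): check pairwise unions and intersections of members of τ.
Counterexample for (T3): {p1, p2} ∩ {p2, p3} = {p2} ∉ τ. Therefore τ is NOT a topology.


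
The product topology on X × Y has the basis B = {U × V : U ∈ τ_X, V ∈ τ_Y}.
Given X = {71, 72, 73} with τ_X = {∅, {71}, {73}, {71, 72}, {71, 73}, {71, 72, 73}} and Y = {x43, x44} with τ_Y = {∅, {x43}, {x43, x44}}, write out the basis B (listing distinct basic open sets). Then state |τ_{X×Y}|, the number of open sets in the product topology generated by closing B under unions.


Basis B = {∅ × ∅, {71} × {x43}, {73} × {x43}, {71} × {x43, x44}, {71, 72} × {x43}, {71, 73} × {x43}, {73} × {x43, x44}, {71, 72, 73} × {x43}, {71, 72} × {x43, x44}, {71, 73} × {x43, x44}, {71, 72, 73} × {x43, x44}}; |τ_{X×Y}| = 18.

Enumerate products U × V with U ∈ τ_X, V ∈ τ_Y (deduplicated):
  ∅ × ∅ = {} (∅)
  {71} × {x43} = {(71,x43)}
  {73} × {x43} = {(73,x43)}
  {71} × {x43, x44} = {(71,x43), (71,x44)}
  {71, 72} × {x43} = {(71,x43), (72,x43)}
  {71, 73} × {x43} = {(71,x43), (73,x43)}
  {73} × {x43, x44} = {(73,x43), (73,x44)}
  {71, 72, 73} × {x43} = {(71,x43), (72,x43), (73,x43)}
  {71, 72} × {x43, x44} = {(71,x43), (71,x44), (72,x43), (72,x44)}
  {71, 73} × {x43, x44} = {(71,x43), (71,x44), (73,x43), (73,x44)}
  {71, 72, 73} × {x43, x44} = {(71,x43), (71,x44), (72,x43), (72,x44), (73,x43), (73,x44)}
These 11 distinct sets form the basis B.
Close under arbitrary unions to get τ_{X×Y}; counting gives |τ_{X×Y}| = 18.


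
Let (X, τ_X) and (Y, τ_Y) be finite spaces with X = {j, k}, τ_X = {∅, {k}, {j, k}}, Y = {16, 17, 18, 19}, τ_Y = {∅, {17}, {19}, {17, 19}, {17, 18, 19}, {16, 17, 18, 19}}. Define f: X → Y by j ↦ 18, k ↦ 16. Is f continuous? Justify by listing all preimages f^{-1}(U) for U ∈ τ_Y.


f is NOT continuous.

Compute f^{-1}(U) for each U ∈ τ_Y:
  U = ∅: f^{-1}(U) = ∅ ∈ τ_X ✓.
  U = {17}: f^{-1}(U) = ∅ ∈ τ_X ✓.
  U = {19}: f^{-1}(U) = ∅ ∈ τ_X ✓.
  U = {17, 19}: f^{-1}(U) = ∅ ∈ τ_X ✓.
  U = {17, 18, 19}: f^{-1}(U) = {j} ∉ τ_X ✗.
  U = {16, 17, 18, 19}: f^{-1}(U) = {j, k} ∈ τ_X ✓.
Found U = {17, 18, 19} with f^{-1}(U) = {j} not in τ_X. Therefore f is NOT continuous.


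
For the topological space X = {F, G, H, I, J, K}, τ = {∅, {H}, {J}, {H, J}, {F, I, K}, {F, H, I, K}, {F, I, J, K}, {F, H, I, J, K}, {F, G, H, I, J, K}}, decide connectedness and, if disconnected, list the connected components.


(X, τ) is connected.

Find clopen sets (U ∈ τ with X ∖ U ∈ τ):
  U = ∅, X ∖ U = {F, G, H, I, J, K} — both open, so U is clopen.
  U = {F, G, H, I, J, K}, X ∖ U = ∅ — both open, so U is clopen.
Only trivial clopens (∅ and X) exist, so (X, τ) is connected.
Compute connected components by grouping points that agree on all clopens:
  component: {F, G, H, I, J, K}


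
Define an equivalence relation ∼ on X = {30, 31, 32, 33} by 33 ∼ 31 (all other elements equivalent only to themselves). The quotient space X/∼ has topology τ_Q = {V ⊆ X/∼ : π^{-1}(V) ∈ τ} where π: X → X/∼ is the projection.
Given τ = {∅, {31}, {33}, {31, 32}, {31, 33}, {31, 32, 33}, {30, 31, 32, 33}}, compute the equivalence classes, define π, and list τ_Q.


X/∼ = {[30], [31=33], [32]}; |τ_Q| = 4.

Equivalence classes: [30], [31=33], [32].
Quotient map π: X → X/∼ sends 30 ↦ [30], 31 ↦ [31=33], 32 ↦ [32], 33 ↦ [31=33].
For each subset V ⊆ X/∼, compute π^{-1}(V) ⊆ X and check whether π^{-1}(V) ∈ τ. V is open in τ_Q iff π^{-1}(V) ∈ τ.
  V = {}: π^{-1}(V) = ∅ ∈ τ ✓.
  V = {[30]}: π^{-1}(V) = {30} ∉ τ ✗.
  V = {[31=33]}: π^{-1}(V) = {31, 33} ∈ τ ✓.
  V = {[30], [31=33]}: π^{-1}(V) = {30, 31, 33} ∉ τ ✗.
  V = {[32]}: π^{-1}(V) = {32} ∉ τ ✗.
  V = {[30], [32]}: π^{-1}(V) = {30, 32} ∉ τ ✗.
  V = {[31=33], [32]}: π^{-1}(V) = {31, 32, 33} ∈ τ ✓.
  V = {[30], [31=33], [32]}: π^{-1}(V) = {30, 31, 32, 33} ∈ τ ✓.
Open sets in the quotient: τ_Q = {{}, {[31=33]}, {[31=33], [32]}, {[30], [31=33], [32]}} (4 elements).


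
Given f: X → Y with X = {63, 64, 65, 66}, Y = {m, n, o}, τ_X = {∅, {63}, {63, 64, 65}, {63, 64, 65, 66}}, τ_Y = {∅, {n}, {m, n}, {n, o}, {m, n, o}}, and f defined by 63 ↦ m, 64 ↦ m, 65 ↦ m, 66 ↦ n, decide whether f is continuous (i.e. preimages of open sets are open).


f is NOT continuous.

Compute f^{-1}(U) for each U ∈ τ_Y:
  U = ∅: f^{-1}(U) = ∅ ∈ τ_X ✓.
  U = {n}: f^{-1}(U) = {66} ∉ τ_X ✗.
  U = {m, n}: f^{-1}(U) = {63, 64, 65, 66} ∈ τ_X ✓.
  U = {n, o}: f^{-1}(U) = {66} ∉ τ_X ✗.
  U = {m, n, o}: f^{-1}(U) = {63, 64, 65, 66} ∈ τ_X ✓.
Found U = {n} with f^{-1}(U) = {66} not in τ_X. Therefore f is NOT continuous.
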